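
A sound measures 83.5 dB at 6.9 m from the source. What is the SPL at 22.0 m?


Given values:
  SPL1 = 83.5 dB, r1 = 6.9 m, r2 = 22.0 m
Formula: SPL2 = SPL1 - 20 * log10(r2 / r1)
Compute ratio: r2 / r1 = 22.0 / 6.9 = 3.1884
Compute log10: log10(3.1884) = 0.503573
Compute drop: 20 * 0.503573 = 10.0715
SPL2 = 83.5 - 10.0715 = 73.43

73.43 dB


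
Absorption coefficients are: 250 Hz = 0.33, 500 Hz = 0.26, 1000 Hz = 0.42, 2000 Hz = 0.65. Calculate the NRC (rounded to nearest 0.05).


Given values:
  a_250 = 0.33, a_500 = 0.26
  a_1000 = 0.42, a_2000 = 0.65
Formula: NRC = (a250 + a500 + a1000 + a2000) / 4
Sum = 0.33 + 0.26 + 0.42 + 0.65 = 1.66
NRC = 1.66 / 4 = 0.415
Rounded to nearest 0.05: 0.4

0.4


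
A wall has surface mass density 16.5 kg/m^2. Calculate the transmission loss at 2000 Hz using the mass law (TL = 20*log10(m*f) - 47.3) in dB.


Given values:
  m = 16.5 kg/m^2, f = 2000 Hz
Formula: TL = 20 * log10(m * f) - 47.3
Compute m * f = 16.5 * 2000 = 33000.0
Compute log10(33000.0) = 4.518514
Compute 20 * 4.518514 = 90.3703
TL = 90.3703 - 47.3 = 43.07

43.07 dB


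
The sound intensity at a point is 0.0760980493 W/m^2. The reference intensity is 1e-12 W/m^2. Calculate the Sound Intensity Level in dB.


Given values:
  I = 0.0760980493 W/m^2
  I_ref = 1e-12 W/m^2
Formula: SIL = 10 * log10(I / I_ref)
Compute ratio: I / I_ref = 76098049300
Compute log10: log10(76098049300) = 10.881374
Multiply: SIL = 10 * 10.881374 = 108.81

108.81 dB


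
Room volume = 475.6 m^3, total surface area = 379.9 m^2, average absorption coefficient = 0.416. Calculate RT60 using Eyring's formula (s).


Given values:
  V = 475.6 m^3, S = 379.9 m^2, alpha = 0.416
Formula: RT60 = 0.161 * V / (-S * ln(1 - alpha))
Compute ln(1 - 0.416) = ln(0.584) = -0.537854
Denominator: -379.9 * -0.537854 = 204.3307
Numerator: 0.161 * 475.6 = 76.5716
RT60 = 76.5716 / 204.3307 = 0.375

0.375 s


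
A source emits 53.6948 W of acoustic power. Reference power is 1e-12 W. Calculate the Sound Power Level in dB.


Given values:
  W = 53.6948 W
  W_ref = 1e-12 W
Formula: SWL = 10 * log10(W / W_ref)
Compute ratio: W / W_ref = 53694800000000
Compute log10: log10(53694800000000) = 13.729932
Multiply: SWL = 10 * 13.729932 = 137.3

137.3 dB


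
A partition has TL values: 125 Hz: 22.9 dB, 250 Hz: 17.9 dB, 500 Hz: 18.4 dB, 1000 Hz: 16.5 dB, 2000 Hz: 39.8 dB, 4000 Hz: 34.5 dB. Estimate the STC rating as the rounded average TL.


Given TL values at each frequency:
  125 Hz: 22.9 dB
  250 Hz: 17.9 dB
  500 Hz: 18.4 dB
  1000 Hz: 16.5 dB
  2000 Hz: 39.8 dB
  4000 Hz: 34.5 dB
Formula: STC ~ round(average of TL values)
Sum = 22.9 + 17.9 + 18.4 + 16.5 + 39.8 + 34.5 = 150.0
Average = 150.0 / 6 = 25.0
Rounded: 25

25


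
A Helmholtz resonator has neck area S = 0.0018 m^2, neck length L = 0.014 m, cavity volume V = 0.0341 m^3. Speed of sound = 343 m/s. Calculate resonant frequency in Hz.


Given values:
  S = 0.0018 m^2, L = 0.014 m, V = 0.0341 m^3, c = 343 m/s
Formula: f = (c / (2*pi)) * sqrt(S / (V * L))
Compute V * L = 0.0341 * 0.014 = 0.0004774
Compute S / (V * L) = 0.0018 / 0.0004774 = 3.7704
Compute sqrt(3.7704) = 1.941752
Compute c / (2*pi) = 343 / 6.283185 = 54.590148
f = 54.590148 * 1.941752 = 106.0

106.0 Hz


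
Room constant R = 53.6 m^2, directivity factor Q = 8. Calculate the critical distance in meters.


Given values:
  R = 53.6 m^2, Q = 8
Formula: d_c = 0.141 * sqrt(Q * R)
Compute Q * R = 8 * 53.6 = 428.8
Compute sqrt(428.8) = 20.7075
d_c = 0.141 * 20.7075 = 2.92

2.92 m


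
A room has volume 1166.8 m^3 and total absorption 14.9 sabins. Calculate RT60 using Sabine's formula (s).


Given values:
  V = 1166.8 m^3
  A = 14.9 sabins
Formula: RT60 = 0.161 * V / A
Numerator: 0.161 * 1166.8 = 187.8548
RT60 = 187.8548 / 14.9 = 12.608

12.608 s


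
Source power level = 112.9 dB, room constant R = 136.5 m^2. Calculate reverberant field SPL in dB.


Given values:
  Lw = 112.9 dB, R = 136.5 m^2
Formula: SPL = Lw + 10 * log10(4 / R)
Compute 4 / R = 4 / 136.5 = 0.029304
Compute 10 * log10(0.029304) = -15.3307
SPL = 112.9 + (-15.3307) = 97.57

97.57 dB


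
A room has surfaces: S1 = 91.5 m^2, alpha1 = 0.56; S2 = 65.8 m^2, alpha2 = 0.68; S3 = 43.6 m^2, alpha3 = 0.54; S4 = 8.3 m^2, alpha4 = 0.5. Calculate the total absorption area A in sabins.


Given surfaces:
  Surface 1: 91.5 * 0.56 = 51.24
  Surface 2: 65.8 * 0.68 = 44.744
  Surface 3: 43.6 * 0.54 = 23.544
  Surface 4: 8.3 * 0.5 = 4.15
Formula: A = sum(Si * alpha_i)
A = 51.24 + 44.744 + 23.544 + 4.15
A = 123.68

123.68 sabins


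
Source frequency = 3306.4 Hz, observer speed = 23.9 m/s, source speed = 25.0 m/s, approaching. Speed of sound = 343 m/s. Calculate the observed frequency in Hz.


Given values:
  f_s = 3306.4 Hz, v_o = 23.9 m/s, v_s = 25.0 m/s
  Direction: approaching
Formula: f_o = f_s * (c + v_o) / (c - v_s)
Numerator: c + v_o = 343 + 23.9 = 366.9
Denominator: c - v_s = 343 - 25.0 = 318.0
f_o = 3306.4 * 366.9 / 318.0 = 3814.84

3814.84 Hz


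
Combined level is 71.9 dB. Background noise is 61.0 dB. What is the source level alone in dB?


Given values:
  L_total = 71.9 dB, L_bg = 61.0 dB
Formula: L_source = 10 * log10(10^(L_total/10) - 10^(L_bg/10))
Convert to linear:
  10^(71.9/10) = 15488166.1891
  10^(61.0/10) = 1258925.4118
Difference: 15488166.1891 - 1258925.4118 = 14229240.7773
L_source = 10 * log10(14229240.7773) = 71.53

71.53 dB


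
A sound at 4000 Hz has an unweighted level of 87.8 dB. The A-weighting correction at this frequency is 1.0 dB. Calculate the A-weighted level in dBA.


Given values:
  SPL = 87.8 dB
  A-weighting at 4000 Hz = 1.0 dB
Formula: L_A = SPL + A_weight
L_A = 87.8 + (1.0)
L_A = 88.8

88.8 dBA


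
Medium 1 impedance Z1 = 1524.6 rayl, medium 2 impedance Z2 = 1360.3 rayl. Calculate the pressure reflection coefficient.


Given values:
  Z1 = 1524.6 rayl, Z2 = 1360.3 rayl
Formula: R = (Z2 - Z1) / (Z2 + Z1)
Numerator: Z2 - Z1 = 1360.3 - 1524.6 = -164.3
Denominator: Z2 + Z1 = 1360.3 + 1524.6 = 2884.9
R = -164.3 / 2884.9 = -0.057

-0.057


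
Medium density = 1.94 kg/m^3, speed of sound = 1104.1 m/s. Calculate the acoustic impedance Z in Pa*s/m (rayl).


Given values:
  rho = 1.94 kg/m^3
  c = 1104.1 m/s
Formula: Z = rho * c
Z = 1.94 * 1104.1
Z = 2141.95

2141.95 rayl


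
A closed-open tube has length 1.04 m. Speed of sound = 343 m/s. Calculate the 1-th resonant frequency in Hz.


Given values:
  Tube type: closed-open, L = 1.04 m, c = 343 m/s, n = 1
Formula: f_n = (2n - 1) * c / (4 * L)
Compute 2n - 1 = 2*1 - 1 = 1
Compute 4 * L = 4 * 1.04 = 4.16
f = 1 * 343 / 4.16
f = 82.45

82.45 Hz


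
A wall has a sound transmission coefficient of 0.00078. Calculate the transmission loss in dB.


Given values:
  tau = 0.00078
Formula: TL = 10 * log10(1 / tau)
Compute 1 / tau = 1 / 0.00078 = 1282.0513
Compute log10(1282.0513) = 3.107905
TL = 10 * 3.107905 = 31.08

31.08 dB


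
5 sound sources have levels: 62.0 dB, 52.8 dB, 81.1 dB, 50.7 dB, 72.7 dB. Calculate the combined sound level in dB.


Formula: L_total = 10 * log10( sum(10^(Li/10)) )
  Source 1: 10^(62.0/10) = 1584893.1925
  Source 2: 10^(52.8/10) = 190546.0718
  Source 3: 10^(81.1/10) = 128824955.1693
  Source 4: 10^(50.7/10) = 117489.7555
  Source 5: 10^(72.7/10) = 18620871.3666
Sum of linear values = 149338755.5557
L_total = 10 * log10(149338755.5557) = 81.74

81.74 dB


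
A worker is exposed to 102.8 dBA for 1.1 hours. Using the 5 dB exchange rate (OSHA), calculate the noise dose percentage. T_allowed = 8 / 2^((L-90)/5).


Given values:
  L = 102.8 dBA, T = 1.1 hours
Formula: T_allowed = 8 / 2^((L - 90) / 5)
Compute exponent: (102.8 - 90) / 5 = 2.56
Compute 2^(2.56) = 5.897077
T_allowed = 8 / 5.897077 = 1.356604 hours
Dose = (T / T_allowed) * 100
Dose = (1.1 / 1.356604) * 100 = 81.08

81.08 %


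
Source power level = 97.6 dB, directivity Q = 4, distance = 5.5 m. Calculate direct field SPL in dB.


Given values:
  Lw = 97.6 dB, Q = 4, r = 5.5 m
Formula: SPL = Lw + 10 * log10(Q / (4 * pi * r^2))
Compute 4 * pi * r^2 = 4 * pi * 5.5^2 = 380.1327
Compute Q / denom = 4 / 380.1327 = 0.01052264
Compute 10 * log10(0.01052264) = -19.7788
SPL = 97.6 + (-19.7788) = 77.82

77.82 dB


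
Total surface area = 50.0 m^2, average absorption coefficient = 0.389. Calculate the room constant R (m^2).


Given values:
  S = 50.0 m^2, alpha = 0.389
Formula: R = S * alpha / (1 - alpha)
Numerator: 50.0 * 0.389 = 19.45
Denominator: 1 - 0.389 = 0.611
R = 19.45 / 0.611 = 31.83

31.83 m^2


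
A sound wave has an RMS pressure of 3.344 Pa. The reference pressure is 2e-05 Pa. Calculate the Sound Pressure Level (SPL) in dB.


Given values:
  p = 3.344 Pa
  p_ref = 2e-05 Pa
Formula: SPL = 20 * log10(p / p_ref)
Compute ratio: p / p_ref = 3.344 / 2e-05 = 167200
Compute log10: log10(167200) = 5.223236
Multiply: SPL = 20 * 5.223236 = 104.46

104.46 dB


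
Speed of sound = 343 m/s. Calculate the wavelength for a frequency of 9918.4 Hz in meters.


Given values:
  c = 343 m/s, f = 9918.4 Hz
Formula: lambda = c / f
lambda = 343 / 9918.4
lambda = 0.0346

0.0346 m


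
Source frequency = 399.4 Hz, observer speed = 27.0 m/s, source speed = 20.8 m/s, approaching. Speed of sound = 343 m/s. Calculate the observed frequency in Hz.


Given values:
  f_s = 399.4 Hz, v_o = 27.0 m/s, v_s = 20.8 m/s
  Direction: approaching
Formula: f_o = f_s * (c + v_o) / (c - v_s)
Numerator: c + v_o = 343 + 27.0 = 370.0
Denominator: c - v_s = 343 - 20.8 = 322.2
f_o = 399.4 * 370.0 / 322.2 = 458.65

458.65 Hz


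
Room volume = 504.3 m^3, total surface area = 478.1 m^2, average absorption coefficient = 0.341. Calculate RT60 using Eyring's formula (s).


Given values:
  V = 504.3 m^3, S = 478.1 m^2, alpha = 0.341
Formula: RT60 = 0.161 * V / (-S * ln(1 - alpha))
Compute ln(1 - 0.341) = ln(0.659) = -0.417032
Denominator: -478.1 * -0.417032 = 199.383
Numerator: 0.161 * 504.3 = 81.1923
RT60 = 81.1923 / 199.383 = 0.407

0.407 s


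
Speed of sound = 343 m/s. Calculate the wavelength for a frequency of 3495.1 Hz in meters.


Given values:
  c = 343 m/s, f = 3495.1 Hz
Formula: lambda = c / f
lambda = 343 / 3495.1
lambda = 0.0981

0.0981 m


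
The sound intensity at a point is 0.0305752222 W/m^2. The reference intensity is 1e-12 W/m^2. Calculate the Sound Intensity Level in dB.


Given values:
  I = 0.0305752222 W/m^2
  I_ref = 1e-12 W/m^2
Formula: SIL = 10 * log10(I / I_ref)
Compute ratio: I / I_ref = 30575222200
Compute log10: log10(30575222200) = 10.48537
Multiply: SIL = 10 * 10.48537 = 104.85

104.85 dB


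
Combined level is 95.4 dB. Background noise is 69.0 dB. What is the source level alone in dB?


Given values:
  L_total = 95.4 dB, L_bg = 69.0 dB
Formula: L_source = 10 * log10(10^(L_total/10) - 10^(L_bg/10))
Convert to linear:
  10^(95.4/10) = 3467368504.5253
  10^(69.0/10) = 7943282.3472
Difference: 3467368504.5253 - 7943282.3472 = 3459425222.1781
L_source = 10 * log10(3459425222.1781) = 95.39

95.39 dB


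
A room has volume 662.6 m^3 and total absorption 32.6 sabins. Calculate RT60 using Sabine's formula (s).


Given values:
  V = 662.6 m^3
  A = 32.6 sabins
Formula: RT60 = 0.161 * V / A
Numerator: 0.161 * 662.6 = 106.6786
RT60 = 106.6786 / 32.6 = 3.272

3.272 s


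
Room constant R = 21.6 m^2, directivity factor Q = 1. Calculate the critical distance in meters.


Given values:
  R = 21.6 m^2, Q = 1
Formula: d_c = 0.141 * sqrt(Q * R)
Compute Q * R = 1 * 21.6 = 21.6
Compute sqrt(21.6) = 4.6476
d_c = 0.141 * 4.6476 = 0.655

0.655 m


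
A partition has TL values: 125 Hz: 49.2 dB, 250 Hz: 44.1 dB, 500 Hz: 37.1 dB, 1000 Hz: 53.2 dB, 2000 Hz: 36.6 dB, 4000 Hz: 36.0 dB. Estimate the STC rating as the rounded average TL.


Given TL values at each frequency:
  125 Hz: 49.2 dB
  250 Hz: 44.1 dB
  500 Hz: 37.1 dB
  1000 Hz: 53.2 dB
  2000 Hz: 36.6 dB
  4000 Hz: 36.0 dB
Formula: STC ~ round(average of TL values)
Sum = 49.2 + 44.1 + 37.1 + 53.2 + 36.6 + 36.0 = 256.2
Average = 256.2 / 6 = 42.7
Rounded: 43

43


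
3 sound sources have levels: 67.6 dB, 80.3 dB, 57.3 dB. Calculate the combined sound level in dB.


Formula: L_total = 10 * log10( sum(10^(Li/10)) )
  Source 1: 10^(67.6/10) = 5754399.3734
  Source 2: 10^(80.3/10) = 107151930.5238
  Source 3: 10^(57.3/10) = 537031.7964
Sum of linear values = 113443361.6936
L_total = 10 * log10(113443361.6936) = 80.55

80.55 dB


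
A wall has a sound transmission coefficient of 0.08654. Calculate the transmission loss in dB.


Given values:
  tau = 0.08654
Formula: TL = 10 * log10(1 / tau)
Compute 1 / tau = 1 / 0.08654 = 11.5554
Compute log10(11.5554) = 1.062785
TL = 10 * 1.062785 = 10.63

10.63 dB


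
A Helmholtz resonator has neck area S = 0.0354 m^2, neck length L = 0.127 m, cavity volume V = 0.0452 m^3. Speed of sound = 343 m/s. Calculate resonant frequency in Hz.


Given values:
  S = 0.0354 m^2, L = 0.127 m, V = 0.0452 m^3, c = 343 m/s
Formula: f = (c / (2*pi)) * sqrt(S / (V * L))
Compute V * L = 0.0452 * 0.127 = 0.0057404
Compute S / (V * L) = 0.0354 / 0.0057404 = 6.1668
Compute sqrt(6.1668) = 2.483304
Compute c / (2*pi) = 343 / 6.283185 = 54.590148
f = 54.590148 * 2.483304 = 135.56

135.56 Hz


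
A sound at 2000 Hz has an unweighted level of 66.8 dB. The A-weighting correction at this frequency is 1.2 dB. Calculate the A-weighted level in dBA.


Given values:
  SPL = 66.8 dB
  A-weighting at 2000 Hz = 1.2 dB
Formula: L_A = SPL + A_weight
L_A = 66.8 + (1.2)
L_A = 68.0

68.0 dBA


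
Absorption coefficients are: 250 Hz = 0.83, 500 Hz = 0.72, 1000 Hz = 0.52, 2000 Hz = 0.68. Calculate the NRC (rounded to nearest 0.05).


Given values:
  a_250 = 0.83, a_500 = 0.72
  a_1000 = 0.52, a_2000 = 0.68
Formula: NRC = (a250 + a500 + a1000 + a2000) / 4
Sum = 0.83 + 0.72 + 0.52 + 0.68 = 2.75
NRC = 2.75 / 4 = 0.6875
Rounded to nearest 0.05: 0.7

0.7


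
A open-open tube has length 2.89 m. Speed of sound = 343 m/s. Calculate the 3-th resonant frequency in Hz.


Given values:
  Tube type: open-open, L = 2.89 m, c = 343 m/s, n = 3
Formula: f_n = n * c / (2 * L)
Compute 2 * L = 2 * 2.89 = 5.78
f = 3 * 343 / 5.78
f = 178.03

178.03 Hz


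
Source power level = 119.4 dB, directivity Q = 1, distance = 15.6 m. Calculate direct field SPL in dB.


Given values:
  Lw = 119.4 dB, Q = 1, r = 15.6 m
Formula: SPL = Lw + 10 * log10(Q / (4 * pi * r^2))
Compute 4 * pi * r^2 = 4 * pi * 15.6^2 = 3058.152
Compute Q / denom = 1 / 3058.152 = 0.00032699
Compute 10 * log10(0.00032699) = -34.8547
SPL = 119.4 + (-34.8547) = 84.55

84.55 dB


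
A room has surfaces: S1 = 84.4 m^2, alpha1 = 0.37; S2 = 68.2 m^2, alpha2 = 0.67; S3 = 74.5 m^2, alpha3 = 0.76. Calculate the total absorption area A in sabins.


Given surfaces:
  Surface 1: 84.4 * 0.37 = 31.228
  Surface 2: 68.2 * 0.67 = 45.694
  Surface 3: 74.5 * 0.76 = 56.62
Formula: A = sum(Si * alpha_i)
A = 31.228 + 45.694 + 56.62
A = 133.54

133.54 sabins


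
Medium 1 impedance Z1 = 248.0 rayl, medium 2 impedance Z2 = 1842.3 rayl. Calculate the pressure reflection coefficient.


Given values:
  Z1 = 248.0 rayl, Z2 = 1842.3 rayl
Formula: R = (Z2 - Z1) / (Z2 + Z1)
Numerator: Z2 - Z1 = 1842.3 - 248.0 = 1594.3
Denominator: Z2 + Z1 = 1842.3 + 248.0 = 2090.3
R = 1594.3 / 2090.3 = 0.7627

0.7627


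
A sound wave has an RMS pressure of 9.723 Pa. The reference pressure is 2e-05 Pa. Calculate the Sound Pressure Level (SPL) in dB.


Given values:
  p = 9.723 Pa
  p_ref = 2e-05 Pa
Formula: SPL = 20 * log10(p / p_ref)
Compute ratio: p / p_ref = 9.723 / 2e-05 = 486150
Compute log10: log10(486150) = 5.68677
Multiply: SPL = 20 * 5.68677 = 113.74

113.74 dB


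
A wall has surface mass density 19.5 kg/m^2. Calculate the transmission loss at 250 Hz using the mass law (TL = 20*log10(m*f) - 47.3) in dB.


Given values:
  m = 19.5 kg/m^2, f = 250 Hz
Formula: TL = 20 * log10(m * f) - 47.3
Compute m * f = 19.5 * 250 = 4875.0
Compute log10(4875.0) = 3.687975
Compute 20 * 3.687975 = 73.7595
TL = 73.7595 - 47.3 = 26.46

26.46 dB


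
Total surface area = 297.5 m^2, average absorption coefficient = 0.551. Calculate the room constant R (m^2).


Given values:
  S = 297.5 m^2, alpha = 0.551
Formula: R = S * alpha / (1 - alpha)
Numerator: 297.5 * 0.551 = 163.9225
Denominator: 1 - 0.551 = 0.449
R = 163.9225 / 0.449 = 365.08

365.08 m^2


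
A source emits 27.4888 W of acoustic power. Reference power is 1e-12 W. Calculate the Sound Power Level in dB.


Given values:
  W = 27.4888 W
  W_ref = 1e-12 W
Formula: SWL = 10 * log10(W / W_ref)
Compute ratio: W / W_ref = 27488800000000
Compute log10: log10(27488800000000) = 13.439156
Multiply: SWL = 10 * 13.439156 = 134.39

134.39 dB


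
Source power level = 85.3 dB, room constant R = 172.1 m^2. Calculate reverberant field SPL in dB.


Given values:
  Lw = 85.3 dB, R = 172.1 m^2
Formula: SPL = Lw + 10 * log10(4 / R)
Compute 4 / R = 4 / 172.1 = 0.023242
Compute 10 * log10(0.023242) = -16.3373
SPL = 85.3 + (-16.3373) = 68.96

68.96 dB


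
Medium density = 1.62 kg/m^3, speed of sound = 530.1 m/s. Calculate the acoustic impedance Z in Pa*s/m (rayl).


Given values:
  rho = 1.62 kg/m^3
  c = 530.1 m/s
Formula: Z = rho * c
Z = 1.62 * 530.1
Z = 858.76

858.76 rayl


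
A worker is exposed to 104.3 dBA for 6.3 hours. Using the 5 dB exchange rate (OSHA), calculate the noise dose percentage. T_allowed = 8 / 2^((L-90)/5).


Given values:
  L = 104.3 dBA, T = 6.3 hours
Formula: T_allowed = 8 / 2^((L - 90) / 5)
Compute exponent: (104.3 - 90) / 5 = 2.86
Compute 2^(2.86) = 7.260153
T_allowed = 8 / 7.260153 = 1.101905 hours
Dose = (T / T_allowed) * 100
Dose = (6.3 / 1.101905) * 100 = 571.74

571.74 %


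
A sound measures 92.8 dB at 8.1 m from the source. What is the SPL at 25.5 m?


Given values:
  SPL1 = 92.8 dB, r1 = 8.1 m, r2 = 25.5 m
Formula: SPL2 = SPL1 - 20 * log10(r2 / r1)
Compute ratio: r2 / r1 = 25.5 / 8.1 = 3.1481
Compute log10: log10(3.1481) = 0.498049
Compute drop: 20 * 0.498049 = 9.961
SPL2 = 92.8 - 9.961 = 82.84

82.84 dB


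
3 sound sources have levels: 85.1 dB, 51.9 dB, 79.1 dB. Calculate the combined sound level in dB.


Formula: L_total = 10 * log10( sum(10^(Li/10)) )
  Source 1: 10^(85.1/10) = 323593656.9296
  Source 2: 10^(51.9/10) = 154881.6619
  Source 3: 10^(79.1/10) = 81283051.6164
Sum of linear values = 405031590.2079
L_total = 10 * log10(405031590.2079) = 86.07

86.07 dB


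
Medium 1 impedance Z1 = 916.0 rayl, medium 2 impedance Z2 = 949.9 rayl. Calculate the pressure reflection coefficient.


Given values:
  Z1 = 916.0 rayl, Z2 = 949.9 rayl
Formula: R = (Z2 - Z1) / (Z2 + Z1)
Numerator: Z2 - Z1 = 949.9 - 916.0 = 33.9
Denominator: Z2 + Z1 = 949.9 + 916.0 = 1865.9
R = 33.9 / 1865.9 = 0.0182

0.0182


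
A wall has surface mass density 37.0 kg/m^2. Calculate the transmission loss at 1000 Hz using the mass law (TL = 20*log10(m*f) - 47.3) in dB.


Given values:
  m = 37.0 kg/m^2, f = 1000 Hz
Formula: TL = 20 * log10(m * f) - 47.3
Compute m * f = 37.0 * 1000 = 37000.0
Compute log10(37000.0) = 4.568202
Compute 20 * 4.568202 = 91.364
TL = 91.364 - 47.3 = 44.06

44.06 dB


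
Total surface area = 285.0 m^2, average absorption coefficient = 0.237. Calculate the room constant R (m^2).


Given values:
  S = 285.0 m^2, alpha = 0.237
Formula: R = S * alpha / (1 - alpha)
Numerator: 285.0 * 0.237 = 67.545
Denominator: 1 - 0.237 = 0.763
R = 67.545 / 0.763 = 88.53

88.53 m^2


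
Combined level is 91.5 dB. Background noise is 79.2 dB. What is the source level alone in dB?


Given values:
  L_total = 91.5 dB, L_bg = 79.2 dB
Formula: L_source = 10 * log10(10^(L_total/10) - 10^(L_bg/10))
Convert to linear:
  10^(91.5/10) = 1412537544.6228
  10^(79.2/10) = 83176377.1103
Difference: 1412537544.6228 - 83176377.1103 = 1329361167.5125
L_source = 10 * log10(1329361167.5125) = 91.24

91.24 dB


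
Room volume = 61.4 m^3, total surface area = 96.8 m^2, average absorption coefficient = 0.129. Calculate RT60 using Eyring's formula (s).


Given values:
  V = 61.4 m^3, S = 96.8 m^2, alpha = 0.129
Formula: RT60 = 0.161 * V / (-S * ln(1 - alpha))
Compute ln(1 - 0.129) = ln(0.871) = -0.138113
Denominator: -96.8 * -0.138113 = 13.3693
Numerator: 0.161 * 61.4 = 9.8854
RT60 = 9.8854 / 13.3693 = 0.739

0.739 s


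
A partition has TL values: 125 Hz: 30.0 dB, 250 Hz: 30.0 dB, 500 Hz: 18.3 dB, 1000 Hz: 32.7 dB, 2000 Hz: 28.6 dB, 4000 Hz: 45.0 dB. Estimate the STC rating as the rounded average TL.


Given TL values at each frequency:
  125 Hz: 30.0 dB
  250 Hz: 30.0 dB
  500 Hz: 18.3 dB
  1000 Hz: 32.7 dB
  2000 Hz: 28.6 dB
  4000 Hz: 45.0 dB
Formula: STC ~ round(average of TL values)
Sum = 30.0 + 30.0 + 18.3 + 32.7 + 28.6 + 45.0 = 184.6
Average = 184.6 / 6 = 30.77
Rounded: 31

31


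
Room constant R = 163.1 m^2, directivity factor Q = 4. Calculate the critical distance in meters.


Given values:
  R = 163.1 m^2, Q = 4
Formula: d_c = 0.141 * sqrt(Q * R)
Compute Q * R = 4 * 163.1 = 652.4
Compute sqrt(652.4) = 25.5421
d_c = 0.141 * 25.5421 = 3.601

3.601 m


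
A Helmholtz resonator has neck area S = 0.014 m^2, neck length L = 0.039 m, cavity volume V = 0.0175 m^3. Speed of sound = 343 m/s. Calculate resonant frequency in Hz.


Given values:
  S = 0.014 m^2, L = 0.039 m, V = 0.0175 m^3, c = 343 m/s
Formula: f = (c / (2*pi)) * sqrt(S / (V * L))
Compute V * L = 0.0175 * 0.039 = 0.0006825
Compute S / (V * L) = 0.014 / 0.0006825 = 20.5128
Compute sqrt(20.5128) = 4.529106
Compute c / (2*pi) = 343 / 6.283185 = 54.590148
f = 54.590148 * 4.529106 = 247.24

247.24 Hz


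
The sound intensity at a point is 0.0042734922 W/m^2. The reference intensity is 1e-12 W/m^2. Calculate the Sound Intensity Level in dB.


Given values:
  I = 0.0042734922 W/m^2
  I_ref = 1e-12 W/m^2
Formula: SIL = 10 * log10(I / I_ref)
Compute ratio: I / I_ref = 4273492200
Compute log10: log10(4273492200) = 9.630783
Multiply: SIL = 10 * 9.630783 = 96.31

96.31 dB


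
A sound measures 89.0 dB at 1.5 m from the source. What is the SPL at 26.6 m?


Given values:
  SPL1 = 89.0 dB, r1 = 1.5 m, r2 = 26.6 m
Formula: SPL2 = SPL1 - 20 * log10(r2 / r1)
Compute ratio: r2 / r1 = 26.6 / 1.5 = 17.7333
Compute log10: log10(17.7333) = 1.24879
Compute drop: 20 * 1.24879 = 24.9758
SPL2 = 89.0 - 24.9758 = 64.02

64.02 dB


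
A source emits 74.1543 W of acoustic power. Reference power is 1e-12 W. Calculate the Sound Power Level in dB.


Given values:
  W = 74.1543 W
  W_ref = 1e-12 W
Formula: SWL = 10 * log10(W / W_ref)
Compute ratio: W / W_ref = 74154300000000
Compute log10: log10(74154300000000) = 13.870136
Multiply: SWL = 10 * 13.870136 = 138.7

138.7 dB


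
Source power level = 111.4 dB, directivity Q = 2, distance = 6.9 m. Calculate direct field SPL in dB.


Given values:
  Lw = 111.4 dB, Q = 2, r = 6.9 m
Formula: SPL = Lw + 10 * log10(Q / (4 * pi * r^2))
Compute 4 * pi * r^2 = 4 * pi * 6.9^2 = 598.2849
Compute Q / denom = 2 / 598.2849 = 0.00334289
Compute 10 * log10(0.00334289) = -24.7588
SPL = 111.4 + (-24.7588) = 86.64

86.64 dB


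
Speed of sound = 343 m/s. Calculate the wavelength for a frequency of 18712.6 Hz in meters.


Given values:
  c = 343 m/s, f = 18712.6 Hz
Formula: lambda = c / f
lambda = 343 / 18712.6
lambda = 0.0183

0.0183 m


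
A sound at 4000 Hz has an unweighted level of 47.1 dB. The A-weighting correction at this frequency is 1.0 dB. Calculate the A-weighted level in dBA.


Given values:
  SPL = 47.1 dB
  A-weighting at 4000 Hz = 1.0 dB
Formula: L_A = SPL + A_weight
L_A = 47.1 + (1.0)
L_A = 48.1

48.1 dBA


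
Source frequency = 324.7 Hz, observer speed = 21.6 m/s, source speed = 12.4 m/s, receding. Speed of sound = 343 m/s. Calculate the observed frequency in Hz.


Given values:
  f_s = 324.7 Hz, v_o = 21.6 m/s, v_s = 12.4 m/s
  Direction: receding
Formula: f_o = f_s * (c - v_o) / (c + v_s)
Numerator: c - v_o = 343 - 21.6 = 321.4
Denominator: c + v_s = 343 + 12.4 = 355.4
f_o = 324.7 * 321.4 / 355.4 = 293.64

293.64 Hz


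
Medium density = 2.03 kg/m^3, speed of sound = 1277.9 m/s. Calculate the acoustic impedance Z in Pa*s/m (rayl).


Given values:
  rho = 2.03 kg/m^3
  c = 1277.9 m/s
Formula: Z = rho * c
Z = 2.03 * 1277.9
Z = 2594.14

2594.14 rayl


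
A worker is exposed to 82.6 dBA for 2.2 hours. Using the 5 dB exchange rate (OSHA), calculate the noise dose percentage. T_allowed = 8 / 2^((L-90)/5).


Given values:
  L = 82.6 dBA, T = 2.2 hours
Formula: T_allowed = 8 / 2^((L - 90) / 5)
Compute exponent: (82.6 - 90) / 5 = -1.48
Compute 2^(-1.48) = 0.358489
T_allowed = 8 / 0.358489 = 22.315887 hours
Dose = (T / T_allowed) * 100
Dose = (2.2 / 22.315887) * 100 = 9.86

9.86 %


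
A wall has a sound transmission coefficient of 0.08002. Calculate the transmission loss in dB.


Given values:
  tau = 0.08002
Formula: TL = 10 * log10(1 / tau)
Compute 1 / tau = 1 / 0.08002 = 12.4969
Compute log10(12.4969) = 1.096802
TL = 10 * 1.096802 = 10.97

10.97 dB


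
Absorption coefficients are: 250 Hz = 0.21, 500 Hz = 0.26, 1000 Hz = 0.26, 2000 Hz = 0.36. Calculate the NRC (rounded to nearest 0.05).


Given values:
  a_250 = 0.21, a_500 = 0.26
  a_1000 = 0.26, a_2000 = 0.36
Formula: NRC = (a250 + a500 + a1000 + a2000) / 4
Sum = 0.21 + 0.26 + 0.26 + 0.36 = 1.09
NRC = 1.09 / 4 = 0.2725
Rounded to nearest 0.05: 0.25

0.25


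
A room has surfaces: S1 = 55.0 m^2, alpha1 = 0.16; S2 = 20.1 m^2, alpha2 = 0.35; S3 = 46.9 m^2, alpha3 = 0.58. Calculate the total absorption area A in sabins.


Given surfaces:
  Surface 1: 55.0 * 0.16 = 8.8
  Surface 2: 20.1 * 0.35 = 7.035
  Surface 3: 46.9 * 0.58 = 27.202
Formula: A = sum(Si * alpha_i)
A = 8.8 + 7.035 + 27.202
A = 43.04

43.04 sabins


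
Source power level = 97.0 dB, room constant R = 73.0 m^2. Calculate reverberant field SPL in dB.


Given values:
  Lw = 97.0 dB, R = 73.0 m^2
Formula: SPL = Lw + 10 * log10(4 / R)
Compute 4 / R = 4 / 73.0 = 0.054795
Compute 10 * log10(0.054795) = -12.6126
SPL = 97.0 + (-12.6126) = 84.39

84.39 dB


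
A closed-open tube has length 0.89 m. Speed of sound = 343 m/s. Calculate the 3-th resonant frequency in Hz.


Given values:
  Tube type: closed-open, L = 0.89 m, c = 343 m/s, n = 3
Formula: f_n = (2n - 1) * c / (4 * L)
Compute 2n - 1 = 2*3 - 1 = 5
Compute 4 * L = 4 * 0.89 = 3.56
f = 5 * 343 / 3.56
f = 481.74

481.74 Hz


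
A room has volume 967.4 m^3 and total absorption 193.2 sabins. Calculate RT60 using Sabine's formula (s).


Given values:
  V = 967.4 m^3
  A = 193.2 sabins
Formula: RT60 = 0.161 * V / A
Numerator: 0.161 * 967.4 = 155.7514
RT60 = 155.7514 / 193.2 = 0.806

0.806 s


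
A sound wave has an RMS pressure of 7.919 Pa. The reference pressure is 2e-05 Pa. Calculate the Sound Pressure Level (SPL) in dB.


Given values:
  p = 7.919 Pa
  p_ref = 2e-05 Pa
Formula: SPL = 20 * log10(p / p_ref)
Compute ratio: p / p_ref = 7.919 / 2e-05 = 395950
Compute log10: log10(395950) = 5.59764
Multiply: SPL = 20 * 5.59764 = 111.95

111.95 dB


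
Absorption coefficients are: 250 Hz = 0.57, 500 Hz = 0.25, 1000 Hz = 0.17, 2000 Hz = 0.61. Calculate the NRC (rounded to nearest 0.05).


Given values:
  a_250 = 0.57, a_500 = 0.25
  a_1000 = 0.17, a_2000 = 0.61
Formula: NRC = (a250 + a500 + a1000 + a2000) / 4
Sum = 0.57 + 0.25 + 0.17 + 0.61 = 1.6
NRC = 1.6 / 4 = 0.4
Rounded to nearest 0.05: 0.4

0.4


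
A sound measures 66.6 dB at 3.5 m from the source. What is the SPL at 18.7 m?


Given values:
  SPL1 = 66.6 dB, r1 = 3.5 m, r2 = 18.7 m
Formula: SPL2 = SPL1 - 20 * log10(r2 / r1)
Compute ratio: r2 / r1 = 18.7 / 3.5 = 5.3429
Compute log10: log10(5.3429) = 0.727777
Compute drop: 20 * 0.727777 = 14.5555
SPL2 = 66.6 - 14.5555 = 52.04

52.04 dB


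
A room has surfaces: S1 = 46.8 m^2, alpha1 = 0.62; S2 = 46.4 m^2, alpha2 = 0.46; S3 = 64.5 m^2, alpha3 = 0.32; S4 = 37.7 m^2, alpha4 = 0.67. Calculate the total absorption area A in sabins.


Given surfaces:
  Surface 1: 46.8 * 0.62 = 29.016
  Surface 2: 46.4 * 0.46 = 21.344
  Surface 3: 64.5 * 0.32 = 20.64
  Surface 4: 37.7 * 0.67 = 25.259
Formula: A = sum(Si * alpha_i)
A = 29.016 + 21.344 + 20.64 + 25.259
A = 96.26

96.26 sabins


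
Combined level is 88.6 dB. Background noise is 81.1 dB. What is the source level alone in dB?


Given values:
  L_total = 88.6 dB, L_bg = 81.1 dB
Formula: L_source = 10 * log10(10^(L_total/10) - 10^(L_bg/10))
Convert to linear:
  10^(88.6/10) = 724435960.075
  10^(81.1/10) = 128824955.1693
Difference: 724435960.075 - 128824955.1693 = 595611004.9057
L_source = 10 * log10(595611004.9057) = 87.75

87.75 dB


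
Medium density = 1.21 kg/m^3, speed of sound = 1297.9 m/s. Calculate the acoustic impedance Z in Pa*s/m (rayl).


Given values:
  rho = 1.21 kg/m^3
  c = 1297.9 m/s
Formula: Z = rho * c
Z = 1.21 * 1297.9
Z = 1570.46

1570.46 rayl


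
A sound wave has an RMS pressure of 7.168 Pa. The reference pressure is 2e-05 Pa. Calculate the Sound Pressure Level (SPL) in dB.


Given values:
  p = 7.168 Pa
  p_ref = 2e-05 Pa
Formula: SPL = 20 * log10(p / p_ref)
Compute ratio: p / p_ref = 7.168 / 2e-05 = 358400
Compute log10: log10(358400) = 5.554368
Multiply: SPL = 20 * 5.554368 = 111.09

111.09 dB


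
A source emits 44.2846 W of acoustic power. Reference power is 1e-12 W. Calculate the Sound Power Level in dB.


Given values:
  W = 44.2846 W
  W_ref = 1e-12 W
Formula: SWL = 10 * log10(W / W_ref)
Compute ratio: W / W_ref = 44284600000000
Compute log10: log10(44284600000000) = 13.646253
Multiply: SWL = 10 * 13.646253 = 136.46

136.46 dB


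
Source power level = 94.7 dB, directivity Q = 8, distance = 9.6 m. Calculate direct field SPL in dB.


Given values:
  Lw = 94.7 dB, Q = 8, r = 9.6 m
Formula: SPL = Lw + 10 * log10(Q / (4 * pi * r^2))
Compute 4 * pi * r^2 = 4 * pi * 9.6^2 = 1158.1167
Compute Q / denom = 8 / 1158.1167 = 0.00690777
Compute 10 * log10(0.00690777) = -21.6066
SPL = 94.7 + (-21.6066) = 73.09

73.09 dB


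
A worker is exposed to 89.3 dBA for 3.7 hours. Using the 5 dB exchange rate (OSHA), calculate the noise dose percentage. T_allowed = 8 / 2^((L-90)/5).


Given values:
  L = 89.3 dBA, T = 3.7 hours
Formula: T_allowed = 8 / 2^((L - 90) / 5)
Compute exponent: (89.3 - 90) / 5 = -0.14
Compute 2^(-0.14) = 0.907519
T_allowed = 8 / 0.907519 = 8.815242 hours
Dose = (T / T_allowed) * 100
Dose = (3.7 / 8.815242) * 100 = 41.97

41.97 %


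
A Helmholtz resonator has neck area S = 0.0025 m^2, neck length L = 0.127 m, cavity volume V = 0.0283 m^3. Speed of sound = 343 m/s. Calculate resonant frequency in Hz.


Given values:
  S = 0.0025 m^2, L = 0.127 m, V = 0.0283 m^3, c = 343 m/s
Formula: f = (c / (2*pi)) * sqrt(S / (V * L))
Compute V * L = 0.0283 * 0.127 = 0.0035941
Compute S / (V * L) = 0.0025 / 0.0035941 = 0.6956
Compute sqrt(0.6956) = 0.834026
Compute c / (2*pi) = 343 / 6.283185 = 54.590148
f = 54.590148 * 0.834026 = 45.53

45.53 Hz


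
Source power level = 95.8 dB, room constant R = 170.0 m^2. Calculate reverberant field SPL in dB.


Given values:
  Lw = 95.8 dB, R = 170.0 m^2
Formula: SPL = Lw + 10 * log10(4 / R)
Compute 4 / R = 4 / 170.0 = 0.023529
Compute 10 * log10(0.023529) = -16.284
SPL = 95.8 + (-16.284) = 79.52

79.52 dB


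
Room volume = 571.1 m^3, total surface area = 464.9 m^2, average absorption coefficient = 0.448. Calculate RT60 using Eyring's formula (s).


Given values:
  V = 571.1 m^3, S = 464.9 m^2, alpha = 0.448
Formula: RT60 = 0.161 * V / (-S * ln(1 - alpha))
Compute ln(1 - 0.448) = ln(0.552) = -0.594207
Denominator: -464.9 * -0.594207 = 276.2468
Numerator: 0.161 * 571.1 = 91.9471
RT60 = 91.9471 / 276.2468 = 0.333

0.333 s


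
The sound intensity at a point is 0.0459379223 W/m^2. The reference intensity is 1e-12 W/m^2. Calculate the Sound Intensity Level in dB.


Given values:
  I = 0.0459379223 W/m^2
  I_ref = 1e-12 W/m^2
Formula: SIL = 10 * log10(I / I_ref)
Compute ratio: I / I_ref = 45937922300
Compute log10: log10(45937922300) = 10.662171
Multiply: SIL = 10 * 10.662171 = 106.62

106.62 dB


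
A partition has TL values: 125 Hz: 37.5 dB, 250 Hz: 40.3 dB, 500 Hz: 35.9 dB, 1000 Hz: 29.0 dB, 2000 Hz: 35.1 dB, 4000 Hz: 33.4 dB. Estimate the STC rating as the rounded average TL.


Given TL values at each frequency:
  125 Hz: 37.5 dB
  250 Hz: 40.3 dB
  500 Hz: 35.9 dB
  1000 Hz: 29.0 dB
  2000 Hz: 35.1 dB
  4000 Hz: 33.4 dB
Formula: STC ~ round(average of TL values)
Sum = 37.5 + 40.3 + 35.9 + 29.0 + 35.1 + 33.4 = 211.2
Average = 211.2 / 6 = 35.2
Rounded: 35

35


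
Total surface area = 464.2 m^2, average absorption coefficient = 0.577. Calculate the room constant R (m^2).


Given values:
  S = 464.2 m^2, alpha = 0.577
Formula: R = S * alpha / (1 - alpha)
Numerator: 464.2 * 0.577 = 267.8434
Denominator: 1 - 0.577 = 0.423
R = 267.8434 / 0.423 = 633.2

633.2 m^2


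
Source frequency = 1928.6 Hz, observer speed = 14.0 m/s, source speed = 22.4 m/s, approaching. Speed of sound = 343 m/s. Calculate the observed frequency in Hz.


Given values:
  f_s = 1928.6 Hz, v_o = 14.0 m/s, v_s = 22.4 m/s
  Direction: approaching
Formula: f_o = f_s * (c + v_o) / (c - v_s)
Numerator: c + v_o = 343 + 14.0 = 357.0
Denominator: c - v_s = 343 - 22.4 = 320.6
f_o = 1928.6 * 357.0 / 320.6 = 2147.57

2147.57 Hz


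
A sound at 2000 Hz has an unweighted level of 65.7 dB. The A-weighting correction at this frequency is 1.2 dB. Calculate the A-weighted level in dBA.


Given values:
  SPL = 65.7 dB
  A-weighting at 2000 Hz = 1.2 dB
Formula: L_A = SPL + A_weight
L_A = 65.7 + (1.2)
L_A = 66.9

66.9 dBA


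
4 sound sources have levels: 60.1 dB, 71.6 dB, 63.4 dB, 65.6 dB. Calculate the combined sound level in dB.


Formula: L_total = 10 * log10( sum(10^(Li/10)) )
  Source 1: 10^(60.1/10) = 1023292.9923
  Source 2: 10^(71.6/10) = 14454397.7075
  Source 3: 10^(63.4/10) = 2187761.6239
  Source 4: 10^(65.6/10) = 3630780.5477
Sum of linear values = 21296232.8714
L_total = 10 * log10(21296232.8714) = 73.28

73.28 dB


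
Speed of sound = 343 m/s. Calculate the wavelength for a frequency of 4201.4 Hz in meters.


Given values:
  c = 343 m/s, f = 4201.4 Hz
Formula: lambda = c / f
lambda = 343 / 4201.4
lambda = 0.0816

0.0816 m


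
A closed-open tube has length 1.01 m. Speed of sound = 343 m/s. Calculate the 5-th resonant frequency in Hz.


Given values:
  Tube type: closed-open, L = 1.01 m, c = 343 m/s, n = 5
Formula: f_n = (2n - 1) * c / (4 * L)
Compute 2n - 1 = 2*5 - 1 = 9
Compute 4 * L = 4 * 1.01 = 4.04
f = 9 * 343 / 4.04
f = 764.11

764.11 Hz


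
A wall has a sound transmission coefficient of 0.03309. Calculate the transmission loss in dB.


Given values:
  tau = 0.03309
Formula: TL = 10 * log10(1 / tau)
Compute 1 / tau = 1 / 0.03309 = 30.2206
Compute log10(30.2206) = 1.480303
TL = 10 * 1.480303 = 14.8

14.8 dB


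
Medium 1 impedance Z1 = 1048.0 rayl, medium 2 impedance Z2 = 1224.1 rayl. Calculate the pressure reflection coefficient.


Given values:
  Z1 = 1048.0 rayl, Z2 = 1224.1 rayl
Formula: R = (Z2 - Z1) / (Z2 + Z1)
Numerator: Z2 - Z1 = 1224.1 - 1048.0 = 176.1
Denominator: Z2 + Z1 = 1224.1 + 1048.0 = 2272.1
R = 176.1 / 2272.1 = 0.0775

0.0775


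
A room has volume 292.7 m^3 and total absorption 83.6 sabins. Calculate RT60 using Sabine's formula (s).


Given values:
  V = 292.7 m^3
  A = 83.6 sabins
Formula: RT60 = 0.161 * V / A
Numerator: 0.161 * 292.7 = 47.1247
RT60 = 47.1247 / 83.6 = 0.564

0.564 s


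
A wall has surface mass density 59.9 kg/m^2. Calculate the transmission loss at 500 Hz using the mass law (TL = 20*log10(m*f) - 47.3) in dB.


Given values:
  m = 59.9 kg/m^2, f = 500 Hz
Formula: TL = 20 * log10(m * f) - 47.3
Compute m * f = 59.9 * 500 = 29950.0
Compute log10(29950.0) = 4.476397
Compute 20 * 4.476397 = 89.5279
TL = 89.5279 - 47.3 = 42.23

42.23 dB


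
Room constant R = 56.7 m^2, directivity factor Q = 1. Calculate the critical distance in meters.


Given values:
  R = 56.7 m^2, Q = 1
Formula: d_c = 0.141 * sqrt(Q * R)
Compute Q * R = 1 * 56.7 = 56.7
Compute sqrt(56.7) = 7.5299
d_c = 0.141 * 7.5299 = 1.062

1.062 m


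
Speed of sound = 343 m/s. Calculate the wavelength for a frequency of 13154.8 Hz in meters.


Given values:
  c = 343 m/s, f = 13154.8 Hz
Formula: lambda = c / f
lambda = 343 / 13154.8
lambda = 0.0261

0.0261 m


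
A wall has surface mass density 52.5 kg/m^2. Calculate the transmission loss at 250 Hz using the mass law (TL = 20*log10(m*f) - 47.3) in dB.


Given values:
  m = 52.5 kg/m^2, f = 250 Hz
Formula: TL = 20 * log10(m * f) - 47.3
Compute m * f = 52.5 * 250 = 13125.0
Compute log10(13125.0) = 4.118099
Compute 20 * 4.118099 = 82.362
TL = 82.362 - 47.3 = 35.06

35.06 dB


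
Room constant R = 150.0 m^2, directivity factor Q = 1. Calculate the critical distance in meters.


Given values:
  R = 150.0 m^2, Q = 1
Formula: d_c = 0.141 * sqrt(Q * R)
Compute Q * R = 1 * 150.0 = 150.0
Compute sqrt(150.0) = 12.2474
d_c = 0.141 * 12.2474 = 1.727

1.727 m


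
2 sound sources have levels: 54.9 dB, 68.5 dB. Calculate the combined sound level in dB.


Formula: L_total = 10 * log10( sum(10^(Li/10)) )
  Source 1: 10^(54.9/10) = 309029.5433
  Source 2: 10^(68.5/10) = 7079457.8438
Sum of linear values = 7388487.3871
L_total = 10 * log10(7388487.3871) = 68.69

68.69 dB


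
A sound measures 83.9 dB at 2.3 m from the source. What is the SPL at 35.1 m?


Given values:
  SPL1 = 83.9 dB, r1 = 2.3 m, r2 = 35.1 m
Formula: SPL2 = SPL1 - 20 * log10(r2 / r1)
Compute ratio: r2 / r1 = 35.1 / 2.3 = 15.2609
Compute log10: log10(15.2609) = 1.18358
Compute drop: 20 * 1.18358 = 23.6716
SPL2 = 83.9 - 23.6716 = 60.23

60.23 dB


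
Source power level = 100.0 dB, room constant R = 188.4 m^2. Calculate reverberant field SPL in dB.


Given values:
  Lw = 100.0 dB, R = 188.4 m^2
Formula: SPL = Lw + 10 * log10(4 / R)
Compute 4 / R = 4 / 188.4 = 0.021231
Compute 10 * log10(0.021231) = -16.7303
SPL = 100.0 + (-16.7303) = 83.27

83.27 dB


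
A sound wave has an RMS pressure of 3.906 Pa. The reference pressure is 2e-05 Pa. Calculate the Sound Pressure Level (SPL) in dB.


Given values:
  p = 3.906 Pa
  p_ref = 2e-05 Pa
Formula: SPL = 20 * log10(p / p_ref)
Compute ratio: p / p_ref = 3.906 / 2e-05 = 195300
Compute log10: log10(195300) = 5.290702
Multiply: SPL = 20 * 5.290702 = 105.81

105.81 dB


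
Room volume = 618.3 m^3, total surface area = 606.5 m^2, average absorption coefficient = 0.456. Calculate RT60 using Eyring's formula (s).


Given values:
  V = 618.3 m^3, S = 606.5 m^2, alpha = 0.456
Formula: RT60 = 0.161 * V / (-S * ln(1 - alpha))
Compute ln(1 - 0.456) = ln(0.544) = -0.608806
Denominator: -606.5 * -0.608806 = 369.2408
Numerator: 0.161 * 618.3 = 99.5463
RT60 = 99.5463 / 369.2408 = 0.27

0.27 s


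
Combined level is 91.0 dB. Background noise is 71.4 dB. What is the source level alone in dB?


Given values:
  L_total = 91.0 dB, L_bg = 71.4 dB
Formula: L_source = 10 * log10(10^(L_total/10) - 10^(L_bg/10))
Convert to linear:
  10^(91.0/10) = 1258925411.7942
  10^(71.4/10) = 13803842.646
Difference: 1258925411.7942 - 13803842.646 = 1245121569.1482
L_source = 10 * log10(1245121569.1482) = 90.95

90.95 dB


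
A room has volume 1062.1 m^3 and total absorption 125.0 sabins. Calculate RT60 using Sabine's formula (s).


Given values:
  V = 1062.1 m^3
  A = 125.0 sabins
Formula: RT60 = 0.161 * V / A
Numerator: 0.161 * 1062.1 = 170.9981
RT60 = 170.9981 / 125.0 = 1.368

1.368 s


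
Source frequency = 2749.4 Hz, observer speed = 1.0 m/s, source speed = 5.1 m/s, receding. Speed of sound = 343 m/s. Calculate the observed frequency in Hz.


Given values:
  f_s = 2749.4 Hz, v_o = 1.0 m/s, v_s = 5.1 m/s
  Direction: receding
Formula: f_o = f_s * (c - v_o) / (c + v_s)
Numerator: c - v_o = 343 - 1.0 = 342.0
Denominator: c + v_s = 343 + 5.1 = 348.1
f_o = 2749.4 * 342.0 / 348.1 = 2701.22

2701.22 Hz


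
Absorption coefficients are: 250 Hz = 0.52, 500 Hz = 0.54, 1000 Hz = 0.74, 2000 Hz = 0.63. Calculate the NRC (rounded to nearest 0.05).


Given values:
  a_250 = 0.52, a_500 = 0.54
  a_1000 = 0.74, a_2000 = 0.63
Formula: NRC = (a250 + a500 + a1000 + a2000) / 4
Sum = 0.52 + 0.54 + 0.74 + 0.63 = 2.43
NRC = 2.43 / 4 = 0.6075
Rounded to nearest 0.05: 0.6

0.6
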